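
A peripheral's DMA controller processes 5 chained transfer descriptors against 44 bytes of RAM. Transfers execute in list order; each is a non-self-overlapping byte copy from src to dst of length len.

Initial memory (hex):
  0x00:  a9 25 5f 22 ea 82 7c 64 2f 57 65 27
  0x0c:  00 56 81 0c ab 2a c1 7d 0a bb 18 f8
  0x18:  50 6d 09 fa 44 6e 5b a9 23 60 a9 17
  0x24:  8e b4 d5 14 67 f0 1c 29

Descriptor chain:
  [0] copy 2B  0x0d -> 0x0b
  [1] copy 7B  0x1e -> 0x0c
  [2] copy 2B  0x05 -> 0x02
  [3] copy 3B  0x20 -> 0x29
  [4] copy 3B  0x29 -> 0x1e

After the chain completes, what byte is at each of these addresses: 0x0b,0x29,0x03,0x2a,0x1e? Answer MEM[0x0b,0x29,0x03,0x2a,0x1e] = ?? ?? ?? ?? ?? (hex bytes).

MEM[0x0b,0x29,0x03,0x2a,0x1e] = 56 23 7c 60 23

D0: mem[0x0b..0x0c] <- [56 81]
D1: mem[0x0c..0x12] <- [5b a9 23 60 a9 17 8e]
D2: mem[0x02..0x03] <- [82 7c]
D3: mem[0x29..0x2b] <- [23 60 a9]
D4: mem[0x1e..0x20] <- [23 60 a9]
query mem[0x0b]=0x56, mem[0x29]=0x23, mem[0x03]=0x7c, mem[0x2a]=0x60, mem[0x1e]=0x23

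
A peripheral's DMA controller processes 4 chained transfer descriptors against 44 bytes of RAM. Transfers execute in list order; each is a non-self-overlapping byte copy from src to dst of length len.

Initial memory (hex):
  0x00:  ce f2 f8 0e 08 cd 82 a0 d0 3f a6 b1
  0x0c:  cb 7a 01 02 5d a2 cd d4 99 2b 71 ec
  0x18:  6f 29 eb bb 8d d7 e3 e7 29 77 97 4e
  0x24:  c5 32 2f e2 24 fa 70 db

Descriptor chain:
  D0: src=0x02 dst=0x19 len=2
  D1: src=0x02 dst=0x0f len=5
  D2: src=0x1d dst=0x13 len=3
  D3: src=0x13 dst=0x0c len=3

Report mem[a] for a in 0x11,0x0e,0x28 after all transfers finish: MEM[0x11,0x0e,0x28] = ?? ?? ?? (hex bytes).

MEM[0x11,0x0e,0x28] = 08 e7 24

[0] 0x02->0x19 len=2 : f8 0e
[1] 0x02->0x0f len=5 : f8 0e 08 cd 82
[2] 0x1d->0x13 len=3 : d7 e3 e7
[3] 0x13->0x0c len=3 : d7 e3 e7
query mem[0x11]=0x08, mem[0x0e]=0xe7, mem[0x28]=0x24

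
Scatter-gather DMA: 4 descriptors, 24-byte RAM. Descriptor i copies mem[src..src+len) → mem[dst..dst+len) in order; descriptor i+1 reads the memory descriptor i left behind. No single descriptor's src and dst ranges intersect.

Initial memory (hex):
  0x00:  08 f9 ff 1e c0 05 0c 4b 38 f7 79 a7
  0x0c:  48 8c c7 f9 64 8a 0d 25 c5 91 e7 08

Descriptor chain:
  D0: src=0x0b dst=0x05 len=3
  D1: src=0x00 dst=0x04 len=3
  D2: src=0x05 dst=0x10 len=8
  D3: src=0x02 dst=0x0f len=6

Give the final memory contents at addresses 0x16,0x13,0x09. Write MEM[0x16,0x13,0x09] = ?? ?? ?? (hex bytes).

D0: mem[0x05..0x07] <- [a7 48 8c]
D1: mem[0x04..0x06] <- [08 f9 ff]
D2: mem[0x10..0x17] <- [f9 ff 8c 38 f7 79 a7 48]
D3: mem[0x0f..0x14] <- [ff 1e 08 f9 ff 8c]
query mem[0x16]=0xa7, mem[0x13]=0xff, mem[0x09]=0xf7

MEM[0x16,0x13,0x09] = a7 ff f7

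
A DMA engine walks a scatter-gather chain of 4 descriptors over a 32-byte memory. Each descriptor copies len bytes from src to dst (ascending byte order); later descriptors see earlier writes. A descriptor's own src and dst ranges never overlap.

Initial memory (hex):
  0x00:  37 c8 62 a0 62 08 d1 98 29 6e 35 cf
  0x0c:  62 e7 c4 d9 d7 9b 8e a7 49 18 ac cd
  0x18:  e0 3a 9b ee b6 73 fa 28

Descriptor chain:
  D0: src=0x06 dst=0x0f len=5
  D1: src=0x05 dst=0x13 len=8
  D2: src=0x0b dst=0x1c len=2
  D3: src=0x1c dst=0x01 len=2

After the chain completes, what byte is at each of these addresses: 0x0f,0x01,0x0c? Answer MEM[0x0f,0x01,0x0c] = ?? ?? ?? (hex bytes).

MEM[0x0f,0x01,0x0c] = d1 cf 62

D0: mem[0x0f..0x13] <- [d1 98 29 6e 35]
D1: mem[0x13..0x1a] <- [08 d1 98 29 6e 35 cf 62]
D2: mem[0x1c..0x1d] <- [cf 62]
D3: mem[0x01..0x02] <- [cf 62]
query mem[0x0f]=0xd1, mem[0x01]=0xcf, mem[0x0c]=0x62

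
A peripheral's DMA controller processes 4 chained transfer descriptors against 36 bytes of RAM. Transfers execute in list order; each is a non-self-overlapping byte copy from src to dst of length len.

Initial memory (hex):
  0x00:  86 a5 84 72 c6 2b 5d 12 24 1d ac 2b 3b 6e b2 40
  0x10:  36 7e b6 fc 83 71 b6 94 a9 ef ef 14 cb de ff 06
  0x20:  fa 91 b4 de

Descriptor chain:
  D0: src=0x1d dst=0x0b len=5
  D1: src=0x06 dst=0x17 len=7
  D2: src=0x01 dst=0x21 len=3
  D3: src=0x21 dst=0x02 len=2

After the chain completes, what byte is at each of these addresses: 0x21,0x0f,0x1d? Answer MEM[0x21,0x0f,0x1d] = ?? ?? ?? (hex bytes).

  after D0: wrote 5B at 0x0b = deff06fa91
  after D1: wrote 7B at 0x17 = 5d12241dacdeff
  after D2: wrote 3B at 0x21 = a58472
  after D3: wrote 2B at 0x02 = a584
query mem[0x21]=0xa5, mem[0x0f]=0x91, mem[0x1d]=0xff

MEM[0x21,0x0f,0x1d] = a5 91 ff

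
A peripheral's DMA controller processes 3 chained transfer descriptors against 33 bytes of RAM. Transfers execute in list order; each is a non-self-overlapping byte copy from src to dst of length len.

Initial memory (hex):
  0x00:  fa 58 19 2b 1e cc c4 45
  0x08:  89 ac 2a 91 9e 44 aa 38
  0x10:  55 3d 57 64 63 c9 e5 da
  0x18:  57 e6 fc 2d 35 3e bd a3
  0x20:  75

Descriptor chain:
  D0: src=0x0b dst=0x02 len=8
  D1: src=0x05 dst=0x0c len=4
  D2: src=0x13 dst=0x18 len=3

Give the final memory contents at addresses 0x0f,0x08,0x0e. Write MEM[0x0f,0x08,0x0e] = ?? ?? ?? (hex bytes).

MEM[0x0f,0x08,0x0e] = 3d 3d 55

D0: mem[0x02..0x09] <- [91 9e 44 aa 38 55 3d 57]
D1: mem[0x0c..0x0f] <- [aa 38 55 3d]
D2: mem[0x18..0x1a] <- [64 63 c9]
query mem[0x0f]=0x3d, mem[0x08]=0x3d, mem[0x0e]=0x55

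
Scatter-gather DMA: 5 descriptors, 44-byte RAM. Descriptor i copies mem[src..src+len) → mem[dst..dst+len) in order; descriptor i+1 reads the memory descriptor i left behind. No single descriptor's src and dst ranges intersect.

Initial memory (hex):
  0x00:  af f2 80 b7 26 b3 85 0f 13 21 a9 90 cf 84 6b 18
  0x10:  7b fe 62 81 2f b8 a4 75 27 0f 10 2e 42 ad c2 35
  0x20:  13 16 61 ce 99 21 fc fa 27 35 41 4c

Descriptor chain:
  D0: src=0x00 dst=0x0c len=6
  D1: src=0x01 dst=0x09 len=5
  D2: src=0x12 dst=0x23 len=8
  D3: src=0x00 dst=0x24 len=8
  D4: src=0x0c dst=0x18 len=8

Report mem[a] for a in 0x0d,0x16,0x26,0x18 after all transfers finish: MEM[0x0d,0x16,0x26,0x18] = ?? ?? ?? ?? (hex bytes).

MEM[0x0d,0x16,0x26,0x18] = b3 a4 80 26

[0] 0x00->0x0c len=6 : af f2 80 b7 26 b3
[1] 0x01->0x09 len=5 : f2 80 b7 26 b3
[2] 0x12->0x23 len=8 : 62 81 2f b8 a4 75 27 0f
[3] 0x00->0x24 len=8 : af f2 80 b7 26 b3 85 0f
[4] 0x0c->0x18 len=8 : 26 b3 80 b7 26 b3 62 81
query mem[0x0d]=0xb3, mem[0x16]=0xa4, mem[0x26]=0x80, mem[0x18]=0x26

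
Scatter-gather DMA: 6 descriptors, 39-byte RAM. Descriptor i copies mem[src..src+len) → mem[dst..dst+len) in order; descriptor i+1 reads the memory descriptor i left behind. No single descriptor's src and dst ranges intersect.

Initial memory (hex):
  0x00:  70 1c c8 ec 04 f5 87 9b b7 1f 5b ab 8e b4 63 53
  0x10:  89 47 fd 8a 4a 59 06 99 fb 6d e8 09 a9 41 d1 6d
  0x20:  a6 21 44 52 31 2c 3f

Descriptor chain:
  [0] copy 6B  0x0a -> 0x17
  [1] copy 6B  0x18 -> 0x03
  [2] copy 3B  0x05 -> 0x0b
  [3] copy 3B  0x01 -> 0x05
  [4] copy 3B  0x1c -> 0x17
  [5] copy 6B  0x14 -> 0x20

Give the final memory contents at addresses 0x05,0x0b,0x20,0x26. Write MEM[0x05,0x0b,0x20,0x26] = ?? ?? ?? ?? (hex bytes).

#0 dst[0x17+6] := {0x5b,0xab,0x8e,0xb4,0x63,0x53}
#1 dst[0x03+6] := {0xab,0x8e,0xb4,0x63,0x53,0x41}
#2 dst[0x0b+3] := {0xb4,0x63,0x53}
#3 dst[0x05+3] := {0x1c,0xc8,0xab}
#4 dst[0x17+3] := {0x53,0x41,0xd1}
#5 dst[0x20+6] := {0x4a,0x59,0x06,0x53,0x41,0xd1}
query mem[0x05]=0x1c, mem[0x0b]=0xb4, mem[0x20]=0x4a, mem[0x26]=0x3f

MEM[0x05,0x0b,0x20,0x26] = 1c b4 4a 3f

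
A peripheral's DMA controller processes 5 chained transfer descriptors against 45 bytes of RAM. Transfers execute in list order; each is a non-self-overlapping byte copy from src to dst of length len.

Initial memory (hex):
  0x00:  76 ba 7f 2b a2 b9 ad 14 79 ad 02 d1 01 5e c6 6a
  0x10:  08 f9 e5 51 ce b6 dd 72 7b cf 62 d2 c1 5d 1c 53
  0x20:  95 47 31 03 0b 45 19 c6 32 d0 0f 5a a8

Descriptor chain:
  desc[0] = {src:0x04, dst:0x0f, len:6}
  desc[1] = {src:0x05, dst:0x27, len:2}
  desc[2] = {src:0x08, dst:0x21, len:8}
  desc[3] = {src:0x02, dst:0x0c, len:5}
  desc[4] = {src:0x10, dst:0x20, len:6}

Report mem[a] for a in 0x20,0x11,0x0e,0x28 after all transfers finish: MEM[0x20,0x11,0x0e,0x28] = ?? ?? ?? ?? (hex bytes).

[0] 0x04->0x0f len=6 : a2 b9 ad 14 79 ad
[1] 0x05->0x27 len=2 : b9 ad
[2] 0x08->0x21 len=8 : 79 ad 02 d1 01 5e c6 a2
[3] 0x02->0x0c len=5 : 7f 2b a2 b9 ad
[4] 0x10->0x20 len=6 : ad ad 14 79 ad b6
query mem[0x20]=0xad, mem[0x11]=0xad, mem[0x0e]=0xa2, mem[0x28]=0xa2

MEM[0x20,0x11,0x0e,0x28] = ad ad a2 a2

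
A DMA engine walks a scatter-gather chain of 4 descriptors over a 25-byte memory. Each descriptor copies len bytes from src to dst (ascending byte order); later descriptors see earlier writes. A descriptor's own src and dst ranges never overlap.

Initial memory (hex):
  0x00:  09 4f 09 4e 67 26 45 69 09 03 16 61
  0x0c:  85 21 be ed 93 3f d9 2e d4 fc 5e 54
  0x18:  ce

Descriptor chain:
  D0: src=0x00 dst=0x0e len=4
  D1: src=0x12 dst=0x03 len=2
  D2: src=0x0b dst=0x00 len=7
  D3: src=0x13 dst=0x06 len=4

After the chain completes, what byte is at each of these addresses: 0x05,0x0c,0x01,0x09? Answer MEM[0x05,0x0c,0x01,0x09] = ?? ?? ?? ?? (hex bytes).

#0 dst[0x0e+4] := {0x09,0x4f,0x09,0x4e}
#1 dst[0x03+2] := {0xd9,0x2e}
#2 dst[0x00+7] := {0x61,0x85,0x21,0x09,0x4f,0x09,0x4e}
#3 dst[0x06+4] := {0x2e,0xd4,0xfc,0x5e}
query mem[0x05]=0x09, mem[0x0c]=0x85, mem[0x01]=0x85, mem[0x09]=0x5e

MEM[0x05,0x0c,0x01,0x09] = 09 85 85 5e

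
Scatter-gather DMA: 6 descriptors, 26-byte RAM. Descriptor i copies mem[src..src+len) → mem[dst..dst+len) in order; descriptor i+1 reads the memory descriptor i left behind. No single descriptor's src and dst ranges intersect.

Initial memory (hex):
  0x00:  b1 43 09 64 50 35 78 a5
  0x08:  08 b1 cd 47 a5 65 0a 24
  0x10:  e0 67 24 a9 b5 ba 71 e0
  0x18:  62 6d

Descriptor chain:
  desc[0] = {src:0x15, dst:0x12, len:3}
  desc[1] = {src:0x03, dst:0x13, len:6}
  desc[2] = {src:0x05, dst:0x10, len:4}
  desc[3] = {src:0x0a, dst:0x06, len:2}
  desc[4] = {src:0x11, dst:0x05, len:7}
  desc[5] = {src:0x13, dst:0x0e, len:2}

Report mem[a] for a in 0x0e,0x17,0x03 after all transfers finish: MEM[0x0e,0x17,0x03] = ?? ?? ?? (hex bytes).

#0 dst[0x12+3] := {0xba,0x71,0xe0}
#1 dst[0x13+6] := {0x64,0x50,0x35,0x78,0xa5,0x08}
#2 dst[0x10+4] := {0x35,0x78,0xa5,0x08}
#3 dst[0x06+2] := {0xcd,0x47}
#4 dst[0x05+7] := {0x78,0xa5,0x08,0x50,0x35,0x78,0xa5}
#5 dst[0x0e+2] := {0x08,0x50}
query mem[0x0e]=0x08, mem[0x17]=0xa5, mem[0x03]=0x64

MEM[0x0e,0x17,0x03] = 08 a5 64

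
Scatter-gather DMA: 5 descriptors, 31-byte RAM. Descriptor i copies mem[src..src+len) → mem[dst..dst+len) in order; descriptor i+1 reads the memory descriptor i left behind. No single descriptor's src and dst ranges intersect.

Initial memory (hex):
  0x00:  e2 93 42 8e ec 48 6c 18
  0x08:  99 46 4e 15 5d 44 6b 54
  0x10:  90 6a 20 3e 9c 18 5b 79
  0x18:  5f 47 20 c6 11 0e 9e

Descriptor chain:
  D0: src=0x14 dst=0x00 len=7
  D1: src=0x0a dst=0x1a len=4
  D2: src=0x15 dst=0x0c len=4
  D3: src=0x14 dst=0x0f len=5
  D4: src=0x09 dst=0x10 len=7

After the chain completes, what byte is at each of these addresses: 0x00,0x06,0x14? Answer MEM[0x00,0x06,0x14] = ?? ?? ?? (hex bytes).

MEM[0x00,0x06,0x14] = 9c 20 5b

#0 dst[0x00+7] := {0x9c,0x18,0x5b,0x79,0x5f,0x47,0x20}
#1 dst[0x1a+4] := {0x4e,0x15,0x5d,0x44}
#2 dst[0x0c+4] := {0x18,0x5b,0x79,0x5f}
#3 dst[0x0f+5] := {0x9c,0x18,0x5b,0x79,0x5f}
#4 dst[0x10+7] := {0x46,0x4e,0x15,0x18,0x5b,0x79,0x9c}
query mem[0x00]=0x9c, mem[0x06]=0x20, mem[0x14]=0x5b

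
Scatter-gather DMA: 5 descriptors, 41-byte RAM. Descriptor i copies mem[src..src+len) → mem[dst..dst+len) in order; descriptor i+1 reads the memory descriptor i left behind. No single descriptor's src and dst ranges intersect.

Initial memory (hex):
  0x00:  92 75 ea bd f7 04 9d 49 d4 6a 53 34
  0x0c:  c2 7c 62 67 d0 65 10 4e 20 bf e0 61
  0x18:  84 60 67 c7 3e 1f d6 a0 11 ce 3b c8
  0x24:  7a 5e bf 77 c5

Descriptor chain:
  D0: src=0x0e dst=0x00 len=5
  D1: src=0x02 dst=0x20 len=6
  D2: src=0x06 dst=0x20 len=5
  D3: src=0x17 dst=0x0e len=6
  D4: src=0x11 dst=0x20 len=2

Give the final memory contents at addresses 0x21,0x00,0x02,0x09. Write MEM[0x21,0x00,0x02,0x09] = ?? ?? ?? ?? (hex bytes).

MEM[0x21,0x00,0x02,0x09] = c7 62 d0 6a

#0 dst[0x00+5] := {0x62,0x67,0xd0,0x65,0x10}
#1 dst[0x20+6] := {0xd0,0x65,0x10,0x04,0x9d,0x49}
#2 dst[0x20+5] := {0x9d,0x49,0xd4,0x6a,0x53}
#3 dst[0x0e+6] := {0x61,0x84,0x60,0x67,0xc7,0x3e}
#4 dst[0x20+2] := {0x67,0xc7}
query mem[0x21]=0xc7, mem[0x00]=0x62, mem[0x02]=0xd0, mem[0x09]=0x6a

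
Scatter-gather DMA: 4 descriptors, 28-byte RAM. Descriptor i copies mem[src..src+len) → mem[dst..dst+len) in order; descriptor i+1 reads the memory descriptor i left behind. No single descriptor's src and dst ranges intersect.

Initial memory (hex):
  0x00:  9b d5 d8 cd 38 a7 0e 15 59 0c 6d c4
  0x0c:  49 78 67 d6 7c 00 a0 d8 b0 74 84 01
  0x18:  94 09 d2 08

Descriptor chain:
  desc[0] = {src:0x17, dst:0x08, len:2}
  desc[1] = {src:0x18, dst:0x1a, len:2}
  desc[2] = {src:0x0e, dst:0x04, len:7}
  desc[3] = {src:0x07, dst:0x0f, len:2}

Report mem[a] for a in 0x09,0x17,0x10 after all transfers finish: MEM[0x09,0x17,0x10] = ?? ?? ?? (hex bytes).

MEM[0x09,0x17,0x10] = d8 01 a0

#0 dst[0x08+2] := {0x01,0x94}
#1 dst[0x1a+2] := {0x94,0x09}
#2 dst[0x04+7] := {0x67,0xd6,0x7c,0x00,0xa0,0xd8,0xb0}
#3 dst[0x0f+2] := {0x00,0xa0}
query mem[0x09]=0xd8, mem[0x17]=0x01, mem[0x10]=0xa0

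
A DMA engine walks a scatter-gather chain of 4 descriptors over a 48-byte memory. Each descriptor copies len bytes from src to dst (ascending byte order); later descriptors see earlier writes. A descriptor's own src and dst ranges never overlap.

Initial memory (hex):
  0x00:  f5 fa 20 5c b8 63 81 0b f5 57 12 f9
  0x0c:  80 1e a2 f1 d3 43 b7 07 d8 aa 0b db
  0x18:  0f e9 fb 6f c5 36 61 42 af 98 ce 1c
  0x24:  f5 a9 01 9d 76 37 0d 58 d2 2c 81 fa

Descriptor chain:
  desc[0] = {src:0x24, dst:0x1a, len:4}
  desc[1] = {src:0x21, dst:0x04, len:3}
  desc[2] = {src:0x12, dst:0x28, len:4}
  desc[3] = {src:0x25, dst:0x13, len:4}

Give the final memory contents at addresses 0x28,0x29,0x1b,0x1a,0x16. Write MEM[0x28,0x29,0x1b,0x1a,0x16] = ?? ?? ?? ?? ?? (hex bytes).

D0: mem[0x1a..0x1d] <- [f5 a9 01 9d]
D1: mem[0x04..0x06] <- [98 ce 1c]
D2: mem[0x28..0x2b] <- [b7 07 d8 aa]
D3: mem[0x13..0x16] <- [a9 01 9d b7]
query mem[0x28]=0xb7, mem[0x29]=0x07, mem[0x1b]=0xa9, mem[0x1a]=0xf5, mem[0x16]=0xb7

MEM[0x28,0x29,0x1b,0x1a,0x16] = b7 07 a9 f5 b7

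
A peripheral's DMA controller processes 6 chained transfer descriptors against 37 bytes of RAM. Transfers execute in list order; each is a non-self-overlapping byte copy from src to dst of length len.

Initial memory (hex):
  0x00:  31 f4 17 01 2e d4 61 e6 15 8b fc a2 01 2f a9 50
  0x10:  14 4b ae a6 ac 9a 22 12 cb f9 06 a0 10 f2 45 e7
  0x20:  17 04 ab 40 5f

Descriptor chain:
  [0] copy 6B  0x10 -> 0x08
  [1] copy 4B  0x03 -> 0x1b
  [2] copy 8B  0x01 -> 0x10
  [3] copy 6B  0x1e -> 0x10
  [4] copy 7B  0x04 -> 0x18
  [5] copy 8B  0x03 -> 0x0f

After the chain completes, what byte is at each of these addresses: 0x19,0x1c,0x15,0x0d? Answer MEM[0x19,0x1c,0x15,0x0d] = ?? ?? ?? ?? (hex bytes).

[0] 0x10->0x08 len=6 : 14 4b ae a6 ac 9a
[1] 0x03->0x1b len=4 : 01 2e d4 61
[2] 0x01->0x10 len=8 : f4 17 01 2e d4 61 e6 14
[3] 0x1e->0x10 len=6 : 61 e7 17 04 ab 40
[4] 0x04->0x18 len=7 : 2e d4 61 e6 14 4b ae
[5] 0x03->0x0f len=8 : 01 2e d4 61 e6 14 4b ae
query mem[0x19]=0xd4, mem[0x1c]=0x14, mem[0x15]=0x4b, mem[0x0d]=0x9a

MEM[0x19,0x1c,0x15,0x0d] = d4 14 4b 9a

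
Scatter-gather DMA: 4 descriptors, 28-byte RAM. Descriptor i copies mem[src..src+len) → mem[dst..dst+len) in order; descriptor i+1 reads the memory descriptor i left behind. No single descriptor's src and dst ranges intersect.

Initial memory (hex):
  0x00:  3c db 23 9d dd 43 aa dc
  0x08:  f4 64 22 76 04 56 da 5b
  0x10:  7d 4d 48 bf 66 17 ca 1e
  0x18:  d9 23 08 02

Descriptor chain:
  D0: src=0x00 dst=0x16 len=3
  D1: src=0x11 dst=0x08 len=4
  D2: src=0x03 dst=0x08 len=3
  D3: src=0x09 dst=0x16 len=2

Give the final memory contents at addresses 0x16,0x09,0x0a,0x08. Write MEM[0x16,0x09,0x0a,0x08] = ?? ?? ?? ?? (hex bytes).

[0] 0x00->0x16 len=3 : 3c db 23
[1] 0x11->0x08 len=4 : 4d 48 bf 66
[2] 0x03->0x08 len=3 : 9d dd 43
[3] 0x09->0x16 len=2 : dd 43
query mem[0x16]=0xdd, mem[0x09]=0xdd, mem[0x0a]=0x43, mem[0x08]=0x9d

MEM[0x16,0x09,0x0a,0x08] = dd dd 43 9d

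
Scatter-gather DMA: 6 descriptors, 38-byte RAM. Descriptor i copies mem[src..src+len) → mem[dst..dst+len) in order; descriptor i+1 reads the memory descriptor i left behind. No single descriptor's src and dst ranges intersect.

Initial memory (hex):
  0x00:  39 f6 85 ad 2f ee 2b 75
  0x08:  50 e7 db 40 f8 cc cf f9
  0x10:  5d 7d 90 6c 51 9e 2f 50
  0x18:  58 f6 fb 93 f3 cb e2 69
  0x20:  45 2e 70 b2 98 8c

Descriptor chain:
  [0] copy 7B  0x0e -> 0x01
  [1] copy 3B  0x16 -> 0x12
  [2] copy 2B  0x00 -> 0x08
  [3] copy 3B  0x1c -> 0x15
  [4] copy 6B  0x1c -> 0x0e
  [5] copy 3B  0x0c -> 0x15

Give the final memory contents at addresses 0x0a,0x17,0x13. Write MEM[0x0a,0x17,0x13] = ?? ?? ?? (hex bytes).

D0: mem[0x01..0x07] <- [cf f9 5d 7d 90 6c 51]
D1: mem[0x12..0x14] <- [2f 50 58]
D2: mem[0x08..0x09] <- [39 cf]
D3: mem[0x15..0x17] <- [f3 cb e2]
D4: mem[0x0e..0x13] <- [f3 cb e2 69 45 2e]
D5: mem[0x15..0x17] <- [f8 cc f3]
query mem[0x0a]=0xdb, mem[0x17]=0xf3, mem[0x13]=0x2e

MEM[0x0a,0x17,0x13] = db f3 2e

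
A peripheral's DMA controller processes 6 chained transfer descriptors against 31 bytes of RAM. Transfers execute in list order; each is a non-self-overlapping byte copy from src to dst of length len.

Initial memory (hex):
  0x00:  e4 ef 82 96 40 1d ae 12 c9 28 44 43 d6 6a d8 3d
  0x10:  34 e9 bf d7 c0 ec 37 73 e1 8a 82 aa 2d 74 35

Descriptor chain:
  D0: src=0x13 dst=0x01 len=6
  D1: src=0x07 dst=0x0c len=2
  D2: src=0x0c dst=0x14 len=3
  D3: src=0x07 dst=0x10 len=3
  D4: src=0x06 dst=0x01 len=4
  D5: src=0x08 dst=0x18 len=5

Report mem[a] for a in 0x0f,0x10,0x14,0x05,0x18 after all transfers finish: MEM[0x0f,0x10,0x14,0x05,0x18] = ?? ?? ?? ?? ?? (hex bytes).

#0 dst[0x01+6] := {0xd7,0xc0,0xec,0x37,0x73,0xe1}
#1 dst[0x0c+2] := {0x12,0xc9}
#2 dst[0x14+3] := {0x12,0xc9,0xd8}
#3 dst[0x10+3] := {0x12,0xc9,0x28}
#4 dst[0x01+4] := {0xe1,0x12,0xc9,0x28}
#5 dst[0x18+5] := {0xc9,0x28,0x44,0x43,0x12}
query mem[0x0f]=0x3d, mem[0x10]=0x12, mem[0x14]=0x12, mem[0x05]=0x73, mem[0x18]=0xc9

MEM[0x0f,0x10,0x14,0x05,0x18] = 3d 12 12 73 c9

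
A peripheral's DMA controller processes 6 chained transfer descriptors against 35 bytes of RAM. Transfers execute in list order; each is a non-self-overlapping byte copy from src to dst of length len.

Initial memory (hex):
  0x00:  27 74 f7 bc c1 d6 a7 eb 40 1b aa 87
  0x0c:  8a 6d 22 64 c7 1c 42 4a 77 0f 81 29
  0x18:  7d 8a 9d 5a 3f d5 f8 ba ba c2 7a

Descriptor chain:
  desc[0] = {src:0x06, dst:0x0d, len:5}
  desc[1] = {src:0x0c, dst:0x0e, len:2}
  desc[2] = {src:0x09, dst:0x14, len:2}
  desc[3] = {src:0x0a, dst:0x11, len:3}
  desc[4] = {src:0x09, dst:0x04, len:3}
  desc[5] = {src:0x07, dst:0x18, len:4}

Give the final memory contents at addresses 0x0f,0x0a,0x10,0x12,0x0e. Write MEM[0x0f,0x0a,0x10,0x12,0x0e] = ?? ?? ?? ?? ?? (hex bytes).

  after D0: wrote 5B at 0x0d = a7eb401baa
  after D1: wrote 2B at 0x0e = 8aa7
  after D2: wrote 2B at 0x14 = 1baa
  after D3: wrote 3B at 0x11 = aa878a
  after D4: wrote 3B at 0x04 = 1baa87
  after D5: wrote 4B at 0x18 = eb401baa
query mem[0x0f]=0xa7, mem[0x0a]=0xaa, mem[0x10]=0x1b, mem[0x12]=0x87, mem[0x0e]=0x8a

MEM[0x0f,0x0a,0x10,0x12,0x0e] = a7 aa 1b 87 8a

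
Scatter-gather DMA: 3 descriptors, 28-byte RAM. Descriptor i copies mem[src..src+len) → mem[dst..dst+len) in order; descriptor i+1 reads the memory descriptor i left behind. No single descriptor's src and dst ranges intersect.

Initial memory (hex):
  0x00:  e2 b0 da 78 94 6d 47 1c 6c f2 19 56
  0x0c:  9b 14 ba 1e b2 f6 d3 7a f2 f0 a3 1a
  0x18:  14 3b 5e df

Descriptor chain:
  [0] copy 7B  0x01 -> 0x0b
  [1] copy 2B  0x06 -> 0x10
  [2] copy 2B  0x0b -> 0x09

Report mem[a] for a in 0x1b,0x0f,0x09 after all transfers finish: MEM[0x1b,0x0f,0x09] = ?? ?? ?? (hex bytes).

  after D0: wrote 7B at 0x0b = b0da78946d471c
  after D1: wrote 2B at 0x10 = 471c
  after D2: wrote 2B at 0x09 = b0da
query mem[0x1b]=0xdf, mem[0x0f]=0x6d, mem[0x09]=0xb0

MEM[0x1b,0x0f,0x09] = df 6d b0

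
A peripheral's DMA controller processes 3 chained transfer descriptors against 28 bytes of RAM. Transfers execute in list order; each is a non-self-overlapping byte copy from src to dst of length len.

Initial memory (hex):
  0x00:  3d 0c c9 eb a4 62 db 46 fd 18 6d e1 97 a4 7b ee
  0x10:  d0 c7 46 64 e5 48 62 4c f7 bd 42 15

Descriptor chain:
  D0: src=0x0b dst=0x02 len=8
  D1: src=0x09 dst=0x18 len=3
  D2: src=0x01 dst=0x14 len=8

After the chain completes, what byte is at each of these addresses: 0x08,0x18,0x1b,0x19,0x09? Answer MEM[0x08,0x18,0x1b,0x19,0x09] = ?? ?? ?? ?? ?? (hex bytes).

D0: mem[0x02..0x09] <- [e1 97 a4 7b ee d0 c7 46]
D1: mem[0x18..0x1a] <- [46 6d e1]
D2: mem[0x14..0x1b] <- [0c e1 97 a4 7b ee d0 c7]
query mem[0x08]=0xc7, mem[0x18]=0x7b, mem[0x1b]=0xc7, mem[0x19]=0xee, mem[0x09]=0x46

MEM[0x08,0x18,0x1b,0x19,0x09] = c7 7b c7 ee 46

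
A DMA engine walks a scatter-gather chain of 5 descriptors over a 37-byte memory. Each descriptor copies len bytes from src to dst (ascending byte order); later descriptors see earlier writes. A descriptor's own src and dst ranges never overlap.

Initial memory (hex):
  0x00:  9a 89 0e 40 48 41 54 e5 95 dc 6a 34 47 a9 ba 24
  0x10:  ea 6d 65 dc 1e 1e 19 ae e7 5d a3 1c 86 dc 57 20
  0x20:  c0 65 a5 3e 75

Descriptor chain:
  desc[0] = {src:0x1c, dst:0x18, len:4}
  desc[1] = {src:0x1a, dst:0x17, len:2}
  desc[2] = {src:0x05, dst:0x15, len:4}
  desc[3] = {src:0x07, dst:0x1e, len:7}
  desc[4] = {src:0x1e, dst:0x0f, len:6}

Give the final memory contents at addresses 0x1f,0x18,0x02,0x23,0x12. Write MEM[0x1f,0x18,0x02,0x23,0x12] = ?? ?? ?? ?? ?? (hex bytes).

[0] 0x1c->0x18 len=4 : 86 dc 57 20
[1] 0x1a->0x17 len=2 : 57 20
[2] 0x05->0x15 len=4 : 41 54 e5 95
[3] 0x07->0x1e len=7 : e5 95 dc 6a 34 47 a9
[4] 0x1e->0x0f len=6 : e5 95 dc 6a 34 47
query mem[0x1f]=0x95, mem[0x18]=0x95, mem[0x02]=0x0e, mem[0x23]=0x47, mem[0x12]=0x6a

MEM[0x1f,0x18,0x02,0x23,0x12] = 95 95 0e 47 6a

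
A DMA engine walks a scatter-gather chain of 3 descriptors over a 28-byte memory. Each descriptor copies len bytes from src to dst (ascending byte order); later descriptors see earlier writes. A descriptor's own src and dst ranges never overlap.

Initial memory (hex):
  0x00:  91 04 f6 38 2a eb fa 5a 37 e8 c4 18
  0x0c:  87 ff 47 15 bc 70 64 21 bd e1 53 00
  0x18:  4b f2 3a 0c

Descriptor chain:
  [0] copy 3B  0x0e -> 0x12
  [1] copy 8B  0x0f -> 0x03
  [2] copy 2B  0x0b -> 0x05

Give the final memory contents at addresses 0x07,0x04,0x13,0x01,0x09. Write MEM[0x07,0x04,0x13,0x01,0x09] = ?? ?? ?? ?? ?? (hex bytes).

D0: mem[0x12..0x14] <- [47 15 bc]
D1: mem[0x03..0x0a] <- [15 bc 70 47 15 bc e1 53]
D2: mem[0x05..0x06] <- [18 87]
query mem[0x07]=0x15, mem[0x04]=0xbc, mem[0x13]=0x15, mem[0x01]=0x04, mem[0x09]=0xe1

MEM[0x07,0x04,0x13,0x01,0x09] = 15 bc 15 04 e1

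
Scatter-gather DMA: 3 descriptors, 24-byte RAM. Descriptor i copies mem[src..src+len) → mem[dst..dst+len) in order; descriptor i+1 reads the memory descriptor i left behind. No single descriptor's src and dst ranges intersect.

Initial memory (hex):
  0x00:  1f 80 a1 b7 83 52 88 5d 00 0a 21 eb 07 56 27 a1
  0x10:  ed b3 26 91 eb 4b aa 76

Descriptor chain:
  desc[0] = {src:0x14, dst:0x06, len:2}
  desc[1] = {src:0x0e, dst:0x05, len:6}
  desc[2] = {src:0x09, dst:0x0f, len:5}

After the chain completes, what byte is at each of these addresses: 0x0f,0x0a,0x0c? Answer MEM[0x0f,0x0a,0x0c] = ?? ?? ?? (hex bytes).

MEM[0x0f,0x0a,0x0c] = 26 91 07

[0] 0x14->0x06 len=2 : eb 4b
[1] 0x0e->0x05 len=6 : 27 a1 ed b3 26 91
[2] 0x09->0x0f len=5 : 26 91 eb 07 56
query mem[0x0f]=0x26, mem[0x0a]=0x91, mem[0x0c]=0x07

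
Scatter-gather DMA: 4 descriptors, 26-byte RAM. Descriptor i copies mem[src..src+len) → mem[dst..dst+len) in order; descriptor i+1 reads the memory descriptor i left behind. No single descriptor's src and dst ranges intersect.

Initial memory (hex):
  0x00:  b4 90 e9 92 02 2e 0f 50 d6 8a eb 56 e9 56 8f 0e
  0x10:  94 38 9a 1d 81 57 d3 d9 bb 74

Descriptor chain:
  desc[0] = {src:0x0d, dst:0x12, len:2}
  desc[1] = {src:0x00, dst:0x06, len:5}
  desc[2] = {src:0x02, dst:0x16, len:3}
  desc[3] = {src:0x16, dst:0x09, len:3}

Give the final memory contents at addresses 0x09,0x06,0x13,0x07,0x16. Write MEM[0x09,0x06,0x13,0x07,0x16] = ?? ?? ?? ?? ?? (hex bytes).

#0 dst[0x12+2] := {0x56,0x8f}
#1 dst[0x06+5] := {0xb4,0x90,0xe9,0x92,0x02}
#2 dst[0x16+3] := {0xe9,0x92,0x02}
#3 dst[0x09+3] := {0xe9,0x92,0x02}
query mem[0x09]=0xe9, mem[0x06]=0xb4, mem[0x13]=0x8f, mem[0x07]=0x90, mem[0x16]=0xe9

MEM[0x09,0x06,0x13,0x07,0x16] = e9 b4 8f 90 e9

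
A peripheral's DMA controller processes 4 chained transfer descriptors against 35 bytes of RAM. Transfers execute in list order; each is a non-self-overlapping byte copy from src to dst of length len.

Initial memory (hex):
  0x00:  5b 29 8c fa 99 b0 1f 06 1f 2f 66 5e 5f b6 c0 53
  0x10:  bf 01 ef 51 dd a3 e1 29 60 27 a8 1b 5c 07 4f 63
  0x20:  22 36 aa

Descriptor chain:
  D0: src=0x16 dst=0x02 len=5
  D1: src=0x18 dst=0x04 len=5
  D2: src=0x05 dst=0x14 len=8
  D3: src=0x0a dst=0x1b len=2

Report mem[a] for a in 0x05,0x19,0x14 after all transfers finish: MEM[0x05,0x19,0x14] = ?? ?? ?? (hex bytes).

D0: mem[0x02..0x06] <- [e1 29 60 27 a8]
D1: mem[0x04..0x08] <- [60 27 a8 1b 5c]
D2: mem[0x14..0x1b] <- [27 a8 1b 5c 2f 66 5e 5f]
D3: mem[0x1b..0x1c] <- [66 5e]
query mem[0x05]=0x27, mem[0x19]=0x66, mem[0x14]=0x27

MEM[0x05,0x19,0x14] = 27 66 27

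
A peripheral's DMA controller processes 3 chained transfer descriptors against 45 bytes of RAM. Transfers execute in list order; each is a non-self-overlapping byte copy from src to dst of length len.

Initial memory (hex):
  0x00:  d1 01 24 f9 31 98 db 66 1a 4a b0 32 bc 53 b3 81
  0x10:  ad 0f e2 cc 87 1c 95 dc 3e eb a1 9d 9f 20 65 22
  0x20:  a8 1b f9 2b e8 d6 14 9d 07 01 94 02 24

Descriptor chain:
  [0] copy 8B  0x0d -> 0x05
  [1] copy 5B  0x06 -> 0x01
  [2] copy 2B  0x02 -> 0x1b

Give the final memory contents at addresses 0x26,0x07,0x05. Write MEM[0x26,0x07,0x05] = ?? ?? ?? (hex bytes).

#0 dst[0x05+8] := {0x53,0xb3,0x81,0xad,0x0f,0xe2,0xcc,0x87}
#1 dst[0x01+5] := {0xb3,0x81,0xad,0x0f,0xe2}
#2 dst[0x1b+2] := {0x81,0xad}
query mem[0x26]=0x14, mem[0x07]=0x81, mem[0x05]=0xe2

MEM[0x26,0x07,0x05] = 14 81 e2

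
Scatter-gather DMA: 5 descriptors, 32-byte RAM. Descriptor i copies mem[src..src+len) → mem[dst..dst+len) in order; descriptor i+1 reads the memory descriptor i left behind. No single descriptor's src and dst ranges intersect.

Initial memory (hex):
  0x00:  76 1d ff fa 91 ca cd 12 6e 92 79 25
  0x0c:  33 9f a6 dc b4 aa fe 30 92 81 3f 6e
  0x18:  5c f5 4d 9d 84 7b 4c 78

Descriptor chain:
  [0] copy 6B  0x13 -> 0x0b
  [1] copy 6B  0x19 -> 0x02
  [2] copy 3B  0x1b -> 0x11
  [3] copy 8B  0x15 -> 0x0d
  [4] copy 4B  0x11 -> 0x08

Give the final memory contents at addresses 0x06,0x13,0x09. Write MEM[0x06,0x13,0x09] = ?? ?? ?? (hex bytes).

D0: mem[0x0b..0x10] <- [30 92 81 3f 6e 5c]
D1: mem[0x02..0x07] <- [f5 4d 9d 84 7b 4c]
D2: mem[0x11..0x13] <- [9d 84 7b]
D3: mem[0x0d..0x14] <- [81 3f 6e 5c f5 4d 9d 84]
D4: mem[0x08..0x0b] <- [f5 4d 9d 84]
query mem[0x06]=0x7b, mem[0x13]=0x9d, mem[0x09]=0x4d

MEM[0x06,0x13,0x09] = 7b 9d 4d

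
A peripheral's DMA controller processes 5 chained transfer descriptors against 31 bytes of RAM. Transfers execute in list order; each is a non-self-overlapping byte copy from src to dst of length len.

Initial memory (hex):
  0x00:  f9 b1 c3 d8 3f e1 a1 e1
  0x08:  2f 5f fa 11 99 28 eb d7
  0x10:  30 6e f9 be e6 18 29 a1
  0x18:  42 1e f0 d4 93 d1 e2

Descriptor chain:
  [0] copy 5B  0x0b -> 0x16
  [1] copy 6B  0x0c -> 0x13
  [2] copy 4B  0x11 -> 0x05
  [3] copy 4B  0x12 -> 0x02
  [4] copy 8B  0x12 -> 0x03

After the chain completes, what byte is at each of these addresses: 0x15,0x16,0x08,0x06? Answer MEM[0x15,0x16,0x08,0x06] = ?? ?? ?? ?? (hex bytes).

MEM[0x15,0x16,0x08,0x06] = eb d7 30 eb

  after D0: wrote 5B at 0x16 = 119928ebd7
  after D1: wrote 6B at 0x13 = 9928ebd7306e
  after D2: wrote 4B at 0x05 = 6ef99928
  after D3: wrote 4B at 0x02 = f99928eb
  after D4: wrote 8B at 0x03 = f99928ebd7306eeb
query mem[0x15]=0xeb, mem[0x16]=0xd7, mem[0x08]=0x30, mem[0x06]=0xeb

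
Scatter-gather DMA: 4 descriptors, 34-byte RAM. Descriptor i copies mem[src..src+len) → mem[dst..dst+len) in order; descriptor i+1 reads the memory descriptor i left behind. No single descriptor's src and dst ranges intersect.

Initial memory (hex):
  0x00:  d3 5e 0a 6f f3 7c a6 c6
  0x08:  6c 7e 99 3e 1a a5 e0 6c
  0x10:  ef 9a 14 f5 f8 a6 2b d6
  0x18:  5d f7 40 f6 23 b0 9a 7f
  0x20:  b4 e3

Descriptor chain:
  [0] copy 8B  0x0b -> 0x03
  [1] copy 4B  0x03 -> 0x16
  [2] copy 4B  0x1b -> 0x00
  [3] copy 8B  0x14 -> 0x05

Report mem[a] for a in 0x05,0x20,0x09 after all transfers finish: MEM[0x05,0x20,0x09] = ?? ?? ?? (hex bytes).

[0] 0x0b->0x03 len=8 : 3e 1a a5 e0 6c ef 9a 14
[1] 0x03->0x16 len=4 : 3e 1a a5 e0
[2] 0x1b->0x00 len=4 : f6 23 b0 9a
[3] 0x14->0x05 len=8 : f8 a6 3e 1a a5 e0 40 f6
query mem[0x05]=0xf8, mem[0x20]=0xb4, mem[0x09]=0xa5

MEM[0x05,0x20,0x09] = f8 b4 a5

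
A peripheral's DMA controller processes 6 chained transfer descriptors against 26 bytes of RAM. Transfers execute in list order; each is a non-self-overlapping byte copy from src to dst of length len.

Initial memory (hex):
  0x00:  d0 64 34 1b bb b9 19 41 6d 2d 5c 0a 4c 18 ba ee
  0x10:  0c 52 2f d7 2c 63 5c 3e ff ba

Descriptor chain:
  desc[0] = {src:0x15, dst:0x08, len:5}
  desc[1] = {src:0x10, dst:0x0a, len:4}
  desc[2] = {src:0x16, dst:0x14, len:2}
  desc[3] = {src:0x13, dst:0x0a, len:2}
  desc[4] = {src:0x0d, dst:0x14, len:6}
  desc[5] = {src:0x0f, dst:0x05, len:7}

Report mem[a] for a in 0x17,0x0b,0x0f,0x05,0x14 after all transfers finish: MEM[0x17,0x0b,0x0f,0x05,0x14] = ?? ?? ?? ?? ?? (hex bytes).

D0: mem[0x08..0x0c] <- [63 5c 3e ff ba]
D1: mem[0x0a..0x0d] <- [0c 52 2f d7]
D2: mem[0x14..0x15] <- [5c 3e]
D3: mem[0x0a..0x0b] <- [d7 5c]
D4: mem[0x14..0x19] <- [d7 ba ee 0c 52 2f]
D5: mem[0x05..0x0b] <- [ee 0c 52 2f d7 d7 ba]
query mem[0x17]=0x0c, mem[0x0b]=0xba, mem[0x0f]=0xee, mem[0x05]=0xee, mem[0x14]=0xd7

MEM[0x17,0x0b,0x0f,0x05,0x14] = 0c ba ee ee d7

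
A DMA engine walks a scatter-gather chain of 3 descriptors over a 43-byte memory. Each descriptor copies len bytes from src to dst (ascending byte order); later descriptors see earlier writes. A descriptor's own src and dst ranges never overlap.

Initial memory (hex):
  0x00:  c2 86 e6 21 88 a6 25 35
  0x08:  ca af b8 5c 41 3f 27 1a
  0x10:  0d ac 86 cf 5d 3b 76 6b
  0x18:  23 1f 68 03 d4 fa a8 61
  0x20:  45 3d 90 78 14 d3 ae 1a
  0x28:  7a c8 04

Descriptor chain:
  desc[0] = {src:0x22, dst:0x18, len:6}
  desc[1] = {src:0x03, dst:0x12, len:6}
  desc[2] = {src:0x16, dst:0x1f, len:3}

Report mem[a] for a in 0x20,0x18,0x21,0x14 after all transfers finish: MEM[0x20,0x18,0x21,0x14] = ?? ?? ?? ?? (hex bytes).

MEM[0x20,0x18,0x21,0x14] = ca 90 90 a6

[0] 0x22->0x18 len=6 : 90 78 14 d3 ae 1a
[1] 0x03->0x12 len=6 : 21 88 a6 25 35 ca
[2] 0x16->0x1f len=3 : 35 ca 90
query mem[0x20]=0xca, mem[0x18]=0x90, mem[0x21]=0x90, mem[0x14]=0xa6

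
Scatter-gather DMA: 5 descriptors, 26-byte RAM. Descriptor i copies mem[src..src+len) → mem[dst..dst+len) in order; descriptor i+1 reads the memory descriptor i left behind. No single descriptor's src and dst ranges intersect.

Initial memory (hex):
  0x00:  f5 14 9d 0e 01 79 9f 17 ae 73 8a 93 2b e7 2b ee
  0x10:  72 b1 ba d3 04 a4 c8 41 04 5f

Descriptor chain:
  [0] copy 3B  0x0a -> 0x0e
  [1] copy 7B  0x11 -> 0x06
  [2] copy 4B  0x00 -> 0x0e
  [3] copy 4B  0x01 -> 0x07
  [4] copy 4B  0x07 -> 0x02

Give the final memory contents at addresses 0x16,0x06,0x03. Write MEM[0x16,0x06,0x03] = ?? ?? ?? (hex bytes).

D0: mem[0x0e..0x10] <- [8a 93 2b]
D1: mem[0x06..0x0c] <- [b1 ba d3 04 a4 c8 41]
D2: mem[0x0e..0x11] <- [f5 14 9d 0e]
D3: mem[0x07..0x0a] <- [14 9d 0e 01]
D4: mem[0x02..0x05] <- [14 9d 0e 01]
query mem[0x16]=0xc8, mem[0x06]=0xb1, mem[0x03]=0x9d

MEM[0x16,0x06,0x03] = c8 b1 9d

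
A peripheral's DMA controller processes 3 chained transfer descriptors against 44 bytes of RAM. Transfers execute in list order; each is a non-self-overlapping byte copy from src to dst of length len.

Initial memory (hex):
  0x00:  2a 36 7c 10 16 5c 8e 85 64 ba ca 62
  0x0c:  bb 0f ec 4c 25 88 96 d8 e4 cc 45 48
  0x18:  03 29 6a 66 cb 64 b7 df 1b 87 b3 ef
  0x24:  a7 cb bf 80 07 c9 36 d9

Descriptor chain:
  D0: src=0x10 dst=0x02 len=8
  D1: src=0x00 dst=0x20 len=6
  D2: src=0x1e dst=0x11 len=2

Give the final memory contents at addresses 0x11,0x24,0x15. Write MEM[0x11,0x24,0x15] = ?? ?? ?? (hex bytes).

D0: mem[0x02..0x09] <- [25 88 96 d8 e4 cc 45 48]
D1: mem[0x20..0x25] <- [2a 36 25 88 96 d8]
D2: mem[0x11..0x12] <- [b7 df]
query mem[0x11]=0xb7, mem[0x24]=0x96, mem[0x15]=0xcc

MEM[0x11,0x24,0x15] = b7 96 cc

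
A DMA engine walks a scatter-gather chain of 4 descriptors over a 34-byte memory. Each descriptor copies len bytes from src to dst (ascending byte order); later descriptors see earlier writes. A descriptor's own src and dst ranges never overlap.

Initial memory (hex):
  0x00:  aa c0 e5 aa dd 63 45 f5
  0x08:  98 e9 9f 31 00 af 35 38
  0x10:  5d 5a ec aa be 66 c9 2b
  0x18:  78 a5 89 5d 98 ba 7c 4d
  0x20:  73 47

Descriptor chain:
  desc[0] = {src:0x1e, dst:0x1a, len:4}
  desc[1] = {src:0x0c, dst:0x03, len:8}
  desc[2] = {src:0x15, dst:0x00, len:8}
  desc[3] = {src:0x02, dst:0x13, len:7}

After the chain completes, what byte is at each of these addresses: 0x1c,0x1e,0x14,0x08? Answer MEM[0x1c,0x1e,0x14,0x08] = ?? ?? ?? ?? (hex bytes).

MEM[0x1c,0x1e,0x14,0x08] = 73 7c 78 5a

#0 dst[0x1a+4] := {0x7c,0x4d,0x73,0x47}
#1 dst[0x03+8] := {0x00,0xaf,0x35,0x38,0x5d,0x5a,0xec,0xaa}
#2 dst[0x00+8] := {0x66,0xc9,0x2b,0x78,0xa5,0x7c,0x4d,0x73}
#3 dst[0x13+7] := {0x2b,0x78,0xa5,0x7c,0x4d,0x73,0x5a}
query mem[0x1c]=0x73, mem[0x1e]=0x7c, mem[0x14]=0x78, mem[0x08]=0x5a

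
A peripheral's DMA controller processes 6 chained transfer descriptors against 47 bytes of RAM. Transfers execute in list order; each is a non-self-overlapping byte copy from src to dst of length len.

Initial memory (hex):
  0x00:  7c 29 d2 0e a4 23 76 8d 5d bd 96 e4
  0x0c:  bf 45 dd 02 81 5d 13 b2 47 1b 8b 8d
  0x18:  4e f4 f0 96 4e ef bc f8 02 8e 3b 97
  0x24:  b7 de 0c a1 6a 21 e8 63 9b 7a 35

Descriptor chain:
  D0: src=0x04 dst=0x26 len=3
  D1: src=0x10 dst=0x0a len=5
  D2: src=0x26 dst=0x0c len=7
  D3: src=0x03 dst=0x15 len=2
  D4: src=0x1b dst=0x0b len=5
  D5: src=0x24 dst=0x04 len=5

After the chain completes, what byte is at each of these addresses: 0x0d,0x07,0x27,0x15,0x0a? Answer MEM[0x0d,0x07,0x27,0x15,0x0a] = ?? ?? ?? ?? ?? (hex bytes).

MEM[0x0d,0x07,0x27,0x15,0x0a] = ef 23 23 0e 81

[0] 0x04->0x26 len=3 : a4 23 76
[1] 0x10->0x0a len=5 : 81 5d 13 b2 47
[2] 0x26->0x0c len=7 : a4 23 76 21 e8 63 9b
[3] 0x03->0x15 len=2 : 0e a4
[4] 0x1b->0x0b len=5 : 96 4e ef bc f8
[5] 0x24->0x04 len=5 : b7 de a4 23 76
query mem[0x0d]=0xef, mem[0x07]=0x23, mem[0x27]=0x23, mem[0x15]=0x0e, mem[0x0a]=0x81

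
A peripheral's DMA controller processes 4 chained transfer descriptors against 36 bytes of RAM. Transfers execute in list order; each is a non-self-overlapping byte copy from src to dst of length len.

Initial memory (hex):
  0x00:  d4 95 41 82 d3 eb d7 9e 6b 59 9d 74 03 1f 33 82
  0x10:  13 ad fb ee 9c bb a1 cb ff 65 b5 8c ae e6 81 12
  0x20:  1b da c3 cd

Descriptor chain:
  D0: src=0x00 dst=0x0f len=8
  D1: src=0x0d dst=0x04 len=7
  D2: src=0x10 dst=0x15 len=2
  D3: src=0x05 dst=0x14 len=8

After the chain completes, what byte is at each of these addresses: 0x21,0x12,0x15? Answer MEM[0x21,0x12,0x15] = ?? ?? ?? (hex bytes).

#0 dst[0x0f+8] := {0xd4,0x95,0x41,0x82,0xd3,0xeb,0xd7,0x9e}
#1 dst[0x04+7] := {0x1f,0x33,0xd4,0x95,0x41,0x82,0xd3}
#2 dst[0x15+2] := {0x95,0x41}
#3 dst[0x14+8] := {0x33,0xd4,0x95,0x41,0x82,0xd3,0x74,0x03}
query mem[0x21]=0xda, mem[0x12]=0x82, mem[0x15]=0xd4

MEM[0x21,0x12,0x15] = da 82 d4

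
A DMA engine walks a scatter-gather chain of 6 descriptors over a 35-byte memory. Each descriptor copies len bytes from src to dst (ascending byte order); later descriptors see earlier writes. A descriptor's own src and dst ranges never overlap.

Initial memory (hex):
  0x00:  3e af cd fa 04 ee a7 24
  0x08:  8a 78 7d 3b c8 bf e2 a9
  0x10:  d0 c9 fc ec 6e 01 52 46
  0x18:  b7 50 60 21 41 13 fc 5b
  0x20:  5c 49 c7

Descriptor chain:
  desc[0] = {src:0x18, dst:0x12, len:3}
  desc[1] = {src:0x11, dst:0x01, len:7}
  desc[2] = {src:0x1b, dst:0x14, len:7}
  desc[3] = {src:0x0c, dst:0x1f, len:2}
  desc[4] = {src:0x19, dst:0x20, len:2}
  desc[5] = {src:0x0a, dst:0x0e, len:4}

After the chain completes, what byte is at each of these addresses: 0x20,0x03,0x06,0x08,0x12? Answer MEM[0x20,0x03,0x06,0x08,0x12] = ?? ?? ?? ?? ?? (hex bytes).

[0] 0x18->0x12 len=3 : b7 50 60
[1] 0x11->0x01 len=7 : c9 b7 50 60 01 52 46
[2] 0x1b->0x14 len=7 : 21 41 13 fc 5b 5c 49
[3] 0x0c->0x1f len=2 : c8 bf
[4] 0x19->0x20 len=2 : 5c 49
[5] 0x0a->0x0e len=4 : 7d 3b c8 bf
query mem[0x20]=0x5c, mem[0x03]=0x50, mem[0x06]=0x52, mem[0x08]=0x8a, mem[0x12]=0xb7

MEM[0x20,0x03,0x06,0x08,0x12] = 5c 50 52 8a b7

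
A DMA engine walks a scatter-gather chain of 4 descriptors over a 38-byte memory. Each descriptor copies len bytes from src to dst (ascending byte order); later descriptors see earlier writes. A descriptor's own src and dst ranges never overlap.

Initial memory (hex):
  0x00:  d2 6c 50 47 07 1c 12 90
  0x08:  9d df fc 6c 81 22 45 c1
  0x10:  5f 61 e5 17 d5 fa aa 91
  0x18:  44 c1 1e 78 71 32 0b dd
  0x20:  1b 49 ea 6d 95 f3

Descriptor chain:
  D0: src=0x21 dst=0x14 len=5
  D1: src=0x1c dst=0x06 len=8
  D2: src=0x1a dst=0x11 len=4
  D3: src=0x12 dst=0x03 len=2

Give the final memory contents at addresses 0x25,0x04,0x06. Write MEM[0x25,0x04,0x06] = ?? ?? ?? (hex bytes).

#0 dst[0x14+5] := {0x49,0xea,0x6d,0x95,0xf3}
#1 dst[0x06+8] := {0x71,0x32,0x0b,0xdd,0x1b,0x49,0xea,0x6d}
#2 dst[0x11+4] := {0x1e,0x78,0x71,0x32}
#3 dst[0x03+2] := {0x78,0x71}
query mem[0x25]=0xf3, mem[0x04]=0x71, mem[0x06]=0x71

MEM[0x25,0x04,0x06] = f3 71 71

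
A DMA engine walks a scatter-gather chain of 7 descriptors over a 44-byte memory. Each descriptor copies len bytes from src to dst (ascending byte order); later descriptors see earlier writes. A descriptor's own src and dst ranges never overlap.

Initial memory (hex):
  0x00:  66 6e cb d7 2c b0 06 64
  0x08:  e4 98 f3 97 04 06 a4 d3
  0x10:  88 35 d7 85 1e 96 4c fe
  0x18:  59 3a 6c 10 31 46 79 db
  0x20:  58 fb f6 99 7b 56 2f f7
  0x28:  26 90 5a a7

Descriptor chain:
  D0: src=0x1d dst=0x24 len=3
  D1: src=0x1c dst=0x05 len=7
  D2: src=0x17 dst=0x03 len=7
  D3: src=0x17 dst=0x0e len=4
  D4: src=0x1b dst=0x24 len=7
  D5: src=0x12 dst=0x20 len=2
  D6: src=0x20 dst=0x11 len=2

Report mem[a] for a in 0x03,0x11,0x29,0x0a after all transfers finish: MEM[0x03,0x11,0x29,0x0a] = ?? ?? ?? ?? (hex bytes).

MEM[0x03,0x11,0x29,0x0a] = fe d7 58 fb

  after D0: wrote 3B at 0x24 = 4679db
  after D1: wrote 7B at 0x05 = 314679db58fbf6
  after D2: wrote 7B at 0x03 = fe593a6c103146
  after D3: wrote 4B at 0x0e = fe593a6c
  after D4: wrote 7B at 0x24 = 10314679db58fb
  after D5: wrote 2B at 0x20 = d785
  after D6: wrote 2B at 0x11 = d785
query mem[0x03]=0xfe, mem[0x11]=0xd7, mem[0x29]=0x58, mem[0x0a]=0xfb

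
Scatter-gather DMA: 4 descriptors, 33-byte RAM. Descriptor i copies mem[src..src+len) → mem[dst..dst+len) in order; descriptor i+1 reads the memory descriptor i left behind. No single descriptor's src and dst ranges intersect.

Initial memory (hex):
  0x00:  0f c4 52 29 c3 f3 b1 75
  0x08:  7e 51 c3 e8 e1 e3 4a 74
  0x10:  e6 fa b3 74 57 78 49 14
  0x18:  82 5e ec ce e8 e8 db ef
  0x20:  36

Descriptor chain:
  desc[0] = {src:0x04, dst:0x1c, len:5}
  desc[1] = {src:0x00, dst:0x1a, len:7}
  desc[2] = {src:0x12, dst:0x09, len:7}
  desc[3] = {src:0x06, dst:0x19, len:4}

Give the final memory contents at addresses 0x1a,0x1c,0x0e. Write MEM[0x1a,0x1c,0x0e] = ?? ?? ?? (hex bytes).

[0] 0x04->0x1c len=5 : c3 f3 b1 75 7e
[1] 0x00->0x1a len=7 : 0f c4 52 29 c3 f3 b1
[2] 0x12->0x09 len=7 : b3 74 57 78 49 14 82
[3] 0x06->0x19 len=4 : b1 75 7e b3
query mem[0x1a]=0x75, mem[0x1c]=0xb3, mem[0x0e]=0x14

MEM[0x1a,0x1c,0x0e] = 75 b3 14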